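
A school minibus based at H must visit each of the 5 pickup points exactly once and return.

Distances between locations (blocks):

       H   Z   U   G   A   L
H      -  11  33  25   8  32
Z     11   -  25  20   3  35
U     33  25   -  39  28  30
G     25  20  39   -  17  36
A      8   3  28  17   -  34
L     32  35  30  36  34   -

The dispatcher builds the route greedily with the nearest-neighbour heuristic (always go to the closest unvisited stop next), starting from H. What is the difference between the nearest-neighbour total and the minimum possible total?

3 blocks longer than the optimal tour.

From H: A=8, Z=11, G=25, L=32, U=33 → choose A (8).
From A: Z=3, G=17, U=28, L=34 → choose Z (3).
From Z: G=20, U=25, L=35 → choose G (20).
From G: L=36, U=39 → choose L (36).
From L: U=30 → choose U (30).
NN route H → A → Z → G → L → U → H costs 130.
Optimal: H → Z → U → L → G → A → H costs 127 (by enumerating all 60 distinct tours).
Excess = 130 − 127 = 3.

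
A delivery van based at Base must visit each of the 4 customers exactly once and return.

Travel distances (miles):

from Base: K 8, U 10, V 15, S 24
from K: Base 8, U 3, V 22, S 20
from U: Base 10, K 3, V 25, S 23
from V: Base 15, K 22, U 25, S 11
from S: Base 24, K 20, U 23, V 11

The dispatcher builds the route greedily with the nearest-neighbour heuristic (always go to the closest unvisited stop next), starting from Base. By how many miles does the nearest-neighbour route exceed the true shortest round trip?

Base: K=8, U=10, V=15, S=24 ⇒ K
K: U=3, S=20, V=22 ⇒ U
U: S=23, V=25 ⇒ S
S: V=11 ⇒ V
NN route Base → K → U → S → V → Base costs 60.
Optimal: Base → U → K → S → V → Base costs 59 (by enumerating all 12 distinct tours).
Excess = 60 − 59 = 1.

1 miles longer than the optimal tour.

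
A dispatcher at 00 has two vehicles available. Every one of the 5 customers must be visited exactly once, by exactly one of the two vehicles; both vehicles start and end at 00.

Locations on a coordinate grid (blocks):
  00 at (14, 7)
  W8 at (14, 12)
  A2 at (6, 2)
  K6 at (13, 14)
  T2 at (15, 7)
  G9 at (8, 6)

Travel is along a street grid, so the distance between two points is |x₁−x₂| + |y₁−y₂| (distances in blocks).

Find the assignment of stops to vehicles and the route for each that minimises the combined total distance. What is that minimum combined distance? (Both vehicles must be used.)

Minimum combined distance: 42 blocks.

There are 2^4 − 1 = 15 ways to divide the 5 stops into two non-empty groups. For each, the best each vehicle can do is its own shortest tour through its group:
  {W8} + {A2, K6, T2, G9}: 10 + 42 = 52
  {A2} + {W8, K6, T2, G9}: 26 + 30 = 56
  {W8, A2} + {K6, T2, G9}: 36 + 30 = 66
  {K6} + {W8, A2, T2, G9}: 16 + 38 = 54
  {W8, K6} + {A2, T2, G9}: 16 + 28 = 44
  {A2, K6} + {W8, T2, G9}: 40 + 26 = 66
  … (15 splits in total)
  {T2} + {W8, A2, K6, G9}: 2 + 40 = 42  ← best
Best: vehicle 1 00 → T2 → 00 = 2; vehicle 2 00 → W8 → K6 → A2 → G9 → 00 = 40; combined 42.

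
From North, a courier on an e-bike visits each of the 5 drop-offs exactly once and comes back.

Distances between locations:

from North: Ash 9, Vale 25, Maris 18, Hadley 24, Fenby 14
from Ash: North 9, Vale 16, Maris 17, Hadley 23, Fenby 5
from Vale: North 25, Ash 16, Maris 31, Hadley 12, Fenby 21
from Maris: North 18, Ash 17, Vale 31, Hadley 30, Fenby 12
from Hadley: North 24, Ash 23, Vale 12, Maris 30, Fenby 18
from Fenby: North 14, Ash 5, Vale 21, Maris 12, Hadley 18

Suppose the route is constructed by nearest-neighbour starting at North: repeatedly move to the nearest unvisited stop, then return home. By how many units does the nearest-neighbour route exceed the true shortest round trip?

The nearest-neighbour route is 8 longer than optimal.

North: Ash=9, Fenby=14, Maris=18, Hadley=24, Vale=25 ⇒ Ash
Ash: Fenby=5, Vale=16, Maris=17, Hadley=23 ⇒ Fenby
Fenby: Maris=12, Hadley=18, Vale=21 ⇒ Maris
Maris: Hadley=30, Vale=31 ⇒ Hadley
Hadley: Vale=12 ⇒ Vale
NN route North → Ash → Fenby → Maris → Hadley → Vale → North costs 93.
Optimal: North → Ash → Vale → Hadley → Fenby → Maris → North costs 85 (by enumerating all 60 distinct tours).
Excess = 93 − 85 = 8.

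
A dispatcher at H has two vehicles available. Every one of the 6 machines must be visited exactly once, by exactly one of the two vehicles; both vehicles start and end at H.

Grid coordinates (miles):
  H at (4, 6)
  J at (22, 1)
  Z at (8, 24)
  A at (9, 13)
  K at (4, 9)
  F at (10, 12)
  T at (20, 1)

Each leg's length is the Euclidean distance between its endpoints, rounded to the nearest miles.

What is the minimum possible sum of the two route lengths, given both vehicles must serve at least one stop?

Check every non-empty split of the stops between the two vehicles; for each half take its own optimal tour:
  {J} + {Z, A, K, F, T}: 38 + 63 = 101
  {Z} + {J, A, K, F, T}: 36 + 45 = 81
  {J, Z} + {A, K, F, T}: 64 + 42 = 106
  {A} + {J, Z, K, F, T}: 18 + 66 = 84
  {J, A} + {Z, K, F, T}: 46 + 63 = 109
  {Z, A} + {J, K, F, T}: 38 + 45 = 83
  … (31 splits in total)
  {K} + {J, Z, A, F, T}: 6 + 65 = 71  ← best
Best: vehicle 1 H → K → H = 6; vehicle 2 H → Z → A → F → J → T → H = 65; combined 71.

Minimum combined distance: 71 miles.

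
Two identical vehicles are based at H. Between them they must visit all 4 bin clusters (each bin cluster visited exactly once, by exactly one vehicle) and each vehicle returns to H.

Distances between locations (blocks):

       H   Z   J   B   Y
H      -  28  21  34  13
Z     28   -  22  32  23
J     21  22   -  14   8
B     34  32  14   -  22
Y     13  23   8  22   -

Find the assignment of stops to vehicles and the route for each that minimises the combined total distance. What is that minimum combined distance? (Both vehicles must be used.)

Minimum combined distance: 121 blocks.

Try each way of splitting the stops between the two vehicles (each non-empty) and, for each split, find the best tour for each vehicle:
  {Z} + {J, B, Y}: 56 + 69 = 125
  {J} + {Z, B, Y}: 42 + 95 = 137
  {Z, J} + {B, Y}: 71 + 69 = 140
  {B} + {Z, J, Y}: 68 + 71 = 139
  {Z, B} + {J, Y}: 94 + 42 = 136
  {J, B} + {Z, Y}: 69 + 64 = 133
  … (7 splits in total)
  {Z, J, B} + {Y}: 95 + 26 = 121  ← best
Best: vehicle 1 H → Z → B → J → H = 95; vehicle 2 H → Y → H = 26; combined 121.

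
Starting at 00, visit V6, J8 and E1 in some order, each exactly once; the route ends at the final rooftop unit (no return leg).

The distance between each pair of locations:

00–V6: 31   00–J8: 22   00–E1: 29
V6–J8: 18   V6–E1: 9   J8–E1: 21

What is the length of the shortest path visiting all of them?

There are 3! = 6 possible orderings.
00→V6→J8→E1: 31+18+21 = 70
00→V6→E1→J8: 31+9+21 = 61
00→J8→V6→E1: 22+18+9 = 49
00→J8→E1→V6: 22+21+9 = 52
00→E1→V6→J8: 29+9+18 = 56
00→E1→J8→V6: 29+21+18 = 68
The minimum is 49.
One shortest path: 00 → J8 → V6 → E1.

Minimum one-way distance = 49.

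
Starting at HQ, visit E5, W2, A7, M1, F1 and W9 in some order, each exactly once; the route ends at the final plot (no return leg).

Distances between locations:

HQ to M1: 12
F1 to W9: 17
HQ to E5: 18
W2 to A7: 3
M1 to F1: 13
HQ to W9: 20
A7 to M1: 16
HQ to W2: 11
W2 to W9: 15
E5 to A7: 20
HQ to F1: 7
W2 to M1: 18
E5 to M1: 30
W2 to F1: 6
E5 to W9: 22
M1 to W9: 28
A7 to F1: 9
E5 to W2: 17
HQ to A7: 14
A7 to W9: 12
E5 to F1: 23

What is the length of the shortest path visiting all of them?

There are 6! = 720 possible orderings.
HQ→E5→W2→A7→M1→F1→W9: 18+17+3+16+13+17 = 84
HQ→E5→W2→A7→M1→W9→F1: 18+17+3+16+28+17 = 99
HQ→E5→W2→A7→F1→M1→W9: 18+17+3+9+13+28 = 88
HQ→E5→W2→A7→F1→W9→M1: 18+17+3+9+17+28 = 92
HQ→E5→W2→A7→W9→M1→F1: 18+17+3+12+28+13 = 91
HQ→E5→W2→A7→W9→F1→M1: 18+17+3+12+17+13 = 80
HQ→E5→W2→M1→A7→F1→W9: 18+17+18+16+9+17 = 95
HQ→E5→W2→M1→A7→W9→F1: 18+17+18+16+12+17 = 98
… (712 more)
HQ→M1→F1→W2→A7→W9→E5: 12+13+6+3+12+22 = 68  ← best
The minimum is 68.
One shortest path: HQ → M1 → F1 → W2 → A7 → W9 → E5.

68 — the minimum one-way total.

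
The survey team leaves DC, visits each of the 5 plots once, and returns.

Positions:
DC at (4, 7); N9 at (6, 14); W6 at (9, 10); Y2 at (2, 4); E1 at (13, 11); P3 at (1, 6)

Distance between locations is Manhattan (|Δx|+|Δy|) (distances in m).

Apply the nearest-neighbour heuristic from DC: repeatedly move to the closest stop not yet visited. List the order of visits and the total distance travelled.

44 m along DC → P3 → Y2 → W6 → E1 → N9 → DC.

DC → [P3:4 / Y2:5 / W6:8 / N9:9 / E1:13] → P3 (4)
P3 → [Y2:3 / W6:12 / N9:13 / E1:17] → Y2 (3)
Y2 → [W6:13 / N9:14 / E1:18] → W6 (13)
W6 → [E1:5 / N9:7] → E1 (5)
E1 → [N9:10] → N9 (10)
Return N9→DC: 9.
Total = 4 + 3 + 13 + 5 + 10 + 9 = 44.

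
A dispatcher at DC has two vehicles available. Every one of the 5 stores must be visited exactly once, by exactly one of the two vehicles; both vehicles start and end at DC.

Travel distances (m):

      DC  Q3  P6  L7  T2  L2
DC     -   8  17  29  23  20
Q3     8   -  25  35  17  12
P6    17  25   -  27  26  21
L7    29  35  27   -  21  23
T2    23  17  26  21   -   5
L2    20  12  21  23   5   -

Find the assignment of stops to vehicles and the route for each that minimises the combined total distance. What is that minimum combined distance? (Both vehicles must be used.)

Minimum combined distance: 106 m.

There are 2^4 − 1 = 15 ways to divide the 5 stops into two non-empty groups. For each, the best each vehicle can do is its own shortest tour through its group:
  {Q3} + {P6, L7, T2, L2}: 16 + 90 = 106
  {P6} + {Q3, L7, T2, L2}: 34 + 75 = 109
  {Q3, P6} + {L7, T2, L2}: 50 + 75 = 125
  {L7} + {Q3, P6, T2, L2}: 58 + 68 = 126
  {Q3, L7} + {P6, T2, L2}: 72 + 66 = 138
  {P6, L7} + {Q3, T2, L2}: 73 + 48 = 121
  … (15 splits in total)
Best: vehicle 1 DC → Q3 → DC = 16; vehicle 2 DC → P6 → L7 → T2 → L2 → DC = 90; combined 106.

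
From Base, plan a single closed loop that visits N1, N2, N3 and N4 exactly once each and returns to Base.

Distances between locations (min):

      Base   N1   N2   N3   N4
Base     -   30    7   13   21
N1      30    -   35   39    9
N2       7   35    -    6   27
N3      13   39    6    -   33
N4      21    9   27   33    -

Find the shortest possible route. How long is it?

82 min — the shortest possible round trip.

There are 12 distinct closed tours to check (reversals are equivalent).
Base - N1 - N2 - N3 - N4 - Base: 30+35+6+33+21 = 125
Base - N1 - N2 - N4 - N3 - Base: 30+35+27+33+13 = 138
Base - N1 - N3 - N2 - N4 - Base: 30+39+6+27+21 = 123
Base - N1 - N3 - N4 - N2 - Base: 30+39+33+27+7 = 136
Base - N1 - N4 - N2 - N3 - Base: 30+9+27+6+13 = 85
Base - N1 - N4 - N3 - N2 - Base: 30+9+33+6+7 = 85
Base - N2 - N1 - N3 - N4 - Base: 7+35+39+33+21 = 135
Base - N2 - N1 - N4 - N3 - Base: 7+35+9+33+13 = 97
Base - N2 - N3 - N1 - N4 - Base: 7+6+39+9+21 = 82
Base - N2 - N4 - N1 - N3 - Base: 7+27+9+39+13 = 95
Base - N3 - N1 - N2 - N4 - Base: 13+39+35+27+21 = 135
Base - N3 - N2 - N1 - N4 - Base: 13+6+35+9+21 = 84
The minimum is 82.
One optimal route: Base → N2 → N3 → N1 → N4 → Base (or its reverse).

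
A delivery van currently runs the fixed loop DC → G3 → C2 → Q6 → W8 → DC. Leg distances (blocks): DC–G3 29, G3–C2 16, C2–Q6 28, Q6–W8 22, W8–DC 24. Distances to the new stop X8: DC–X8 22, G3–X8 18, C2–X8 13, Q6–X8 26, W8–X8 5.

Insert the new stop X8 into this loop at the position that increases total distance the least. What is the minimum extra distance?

+3 blocks — insert X8 between W8 and DC.

Insertion cost between consecutive stops i–j is d(i,X8) + d(X8,j) − d(i,j):
  between DC and G3: 22 + 18 − 29 = 11
  between G3 and C2: 18 + 13 − 16 = 15
  between C2 and Q6: 13 + 26 − 28 = 11
  between Q6 and W8: 26 + 5 − 22 = 9
  between W8 and DC: 5 + 22 − 24 = 3
Cheapest insertion is between W8 and DC, adding 3.
New total = 119 + 3 = 122.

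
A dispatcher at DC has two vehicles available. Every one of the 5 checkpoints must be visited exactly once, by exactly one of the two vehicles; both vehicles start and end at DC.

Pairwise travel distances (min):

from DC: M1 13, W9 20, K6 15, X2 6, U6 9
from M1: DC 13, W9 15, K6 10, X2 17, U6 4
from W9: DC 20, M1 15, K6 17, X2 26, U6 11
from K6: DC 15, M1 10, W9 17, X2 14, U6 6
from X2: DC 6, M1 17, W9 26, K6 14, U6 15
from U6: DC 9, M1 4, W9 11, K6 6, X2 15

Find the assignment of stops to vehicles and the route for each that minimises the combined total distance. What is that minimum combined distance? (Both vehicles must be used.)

There are 2^4 − 1 = 15 ways to divide the 5 stops into two non-empty groups. For each, the best each vehicle can do is its own shortest tour through its group:
  {M1} + {W9, K6, X2, U6}: 26 + 57 = 83
  {W9} + {M1, K6, X2, U6}: 40 + 43 = 83
  {M1, W9} + {K6, X2, U6}: 48 + 35 = 83
  {K6} + {M1, W9, X2, U6}: 30 + 58 = 88
  {M1, K6} + {W9, X2, U6}: 38 + 52 = 90
  {W9, K6} + {M1, X2, U6}: 52 + 36 = 88
  … (15 splits in total)
  {X2} + {M1, W9, K6, U6}: 12 + 60 = 72  ← best
Best: vehicle 1 DC → X2 → DC = 12; vehicle 2 DC → M1 → W9 → K6 → U6 → DC = 60; combined 72.

72 min — the smallest possible combined total.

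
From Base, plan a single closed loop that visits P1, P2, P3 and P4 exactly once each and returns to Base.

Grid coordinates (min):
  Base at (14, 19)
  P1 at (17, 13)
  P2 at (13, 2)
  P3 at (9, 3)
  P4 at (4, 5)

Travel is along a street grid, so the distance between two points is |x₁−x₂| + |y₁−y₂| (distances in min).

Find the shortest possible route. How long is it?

Shortest round trip = 60 min.

Base - P1 - P2 - P3 - P4 - Base: 9+15+5+7+24 = 60
Base - P1 - P2 - P4 - P3 - Base: 9+15+12+7+21 = 64
Base - P1 - P3 - P2 - P4 - Base: 9+18+5+12+24 = 68
Base - P1 - P3 - P4 - P2 - Base: 9+18+7+12+18 = 64
Base - P1 - P4 - P2 - P3 - Base: 9+21+12+5+21 = 68
Base - P1 - P4 - P3 - P2 - Base: 9+21+7+5+18 = 60
Base - P2 - P1 - P3 - P4 - Base: 18+15+18+7+24 = 82
Base - P2 - P1 - P4 - P3 - Base: 18+15+21+7+21 = 82
Base - P2 - P3 - P1 - P4 - Base: 18+5+18+21+24 = 86
Base - P2 - P4 - P1 - P3 - Base: 18+12+21+18+21 = 90
Base - P3 - P1 - P2 - P4 - Base: 21+18+15+12+24 = 90
Base - P3 - P2 - P1 - P4 - Base: 21+5+15+21+24 = 86
The minimum is 60.
One optimal route: Base → P1 → P2 → P3 → P4 → Base (or its reverse).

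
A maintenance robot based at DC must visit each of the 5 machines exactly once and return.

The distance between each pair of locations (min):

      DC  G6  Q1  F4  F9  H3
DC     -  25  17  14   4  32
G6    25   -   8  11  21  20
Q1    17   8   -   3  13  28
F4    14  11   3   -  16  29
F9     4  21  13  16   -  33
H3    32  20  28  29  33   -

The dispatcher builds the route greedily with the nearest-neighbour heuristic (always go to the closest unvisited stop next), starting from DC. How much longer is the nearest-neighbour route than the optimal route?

1 min longer than the optimal tour.

From DC: F9=4, F4=14, Q1=17, G6=25, H3=32 → choose F9 (4).
From F9: Q1=13, F4=16, G6=21, H3=33 → choose Q1 (13).
From Q1: F4=3, G6=8, H3=28 → choose F4 (3).
From F4: G6=11, H3=29 → choose G6 (11).
From G6: H3=20 → choose H3 (20).
NN route DC → F9 → Q1 → F4 → G6 → H3 → DC costs 83.
Optimal: DC → F4 → Q1 → G6 → H3 → F9 → DC costs 82 (by enumerating all 60 distinct tours).
Excess = 83 − 82 = 1.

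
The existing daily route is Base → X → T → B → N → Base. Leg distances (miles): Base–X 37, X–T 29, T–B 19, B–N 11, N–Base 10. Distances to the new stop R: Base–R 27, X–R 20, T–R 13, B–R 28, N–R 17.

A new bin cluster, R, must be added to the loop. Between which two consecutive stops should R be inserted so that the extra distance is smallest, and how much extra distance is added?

Insertion cost between consecutive stops i–j is d(i,R) + d(R,j) − d(i,j):
  between Base and X: 27 + 20 − 37 = 10
  between X and T: 20 + 13 − 29 = 4
  between T and B: 13 + 28 − 19 = 22
  between B and N: 28 + 17 − 11 = 34
  between N and Base: 17 + 27 − 10 = 34
Cheapest insertion is between X and T, adding 4.
New total = 106 + 4 = 110.

Minimum extra distance: 4 miles, inserting R between X and T.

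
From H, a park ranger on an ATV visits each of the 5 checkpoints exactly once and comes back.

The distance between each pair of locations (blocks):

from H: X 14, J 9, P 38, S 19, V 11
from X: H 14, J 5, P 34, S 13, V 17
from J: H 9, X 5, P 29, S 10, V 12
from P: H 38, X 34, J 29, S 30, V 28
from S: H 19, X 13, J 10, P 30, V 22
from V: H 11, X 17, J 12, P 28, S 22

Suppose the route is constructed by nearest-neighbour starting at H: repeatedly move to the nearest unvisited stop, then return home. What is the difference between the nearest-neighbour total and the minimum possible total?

H: J=9, V=11, X=14, S=19, P=38 ⇒ J
J: X=5, S=10, V=12, P=29 ⇒ X
X: S=13, V=17, P=34 ⇒ S
S: V=22, P=30 ⇒ V
V: P=28 ⇒ P
NN route H → J → X → S → V → P → H costs 115.
Optimal: H → J → X → S → P → V → H costs 96 (by enumerating all 60 distinct tours).
Excess = 115 − 96 = 19.

The nearest-neighbour route is 19 blocks longer than optimal.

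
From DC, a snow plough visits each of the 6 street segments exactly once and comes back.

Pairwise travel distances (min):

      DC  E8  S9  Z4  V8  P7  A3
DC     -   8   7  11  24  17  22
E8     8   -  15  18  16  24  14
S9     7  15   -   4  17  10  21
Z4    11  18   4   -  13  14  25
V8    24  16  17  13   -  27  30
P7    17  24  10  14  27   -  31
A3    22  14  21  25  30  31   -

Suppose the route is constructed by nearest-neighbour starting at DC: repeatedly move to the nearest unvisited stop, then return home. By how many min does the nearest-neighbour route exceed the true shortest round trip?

6 min longer than the optimal tour.

From DC: S9=7, E8=8, Z4=11, P7=17, A3=22, V8=24 → choose S9 (7).
From S9: Z4=4, P7=10, E8=15, V8=17, A3=21 → choose Z4 (4).
From Z4: V8=13, P7=14, E8=18, A3=25 → choose V8 (13).
From V8: E8=16, P7=27, A3=30 → choose E8 (16).
From E8: A3=14, P7=24 → choose A3 (14).
From A3: P7=31 → choose P7 (31).
NN route DC → S9 → Z4 → V8 → E8 → A3 → P7 → DC costs 102.
Optimal: DC → E8 → A3 → V8 → Z4 → S9 → P7 → DC costs 96 (by enumerating all 360 distinct tours).
Excess = 102 − 96 = 6.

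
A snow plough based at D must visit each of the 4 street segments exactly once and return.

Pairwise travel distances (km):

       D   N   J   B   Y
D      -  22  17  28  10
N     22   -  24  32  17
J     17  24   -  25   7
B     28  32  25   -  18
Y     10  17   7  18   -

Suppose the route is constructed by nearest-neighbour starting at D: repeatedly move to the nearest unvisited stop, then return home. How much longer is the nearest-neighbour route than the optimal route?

Excess over optimum: 5 km.

From D: Y=10, J=17, N=22, B=28 → choose Y (10).
From Y: J=7, N=17, B=18 → choose J (7).
From J: N=24, B=25 → choose N (24).
From N: B=32 → choose B (32).
NN route D → Y → J → N → B → D costs 101.
Optimal: D → N → B → J → Y → D costs 96 (by enumerating all 12 distinct tours).
Excess = 101 − 96 = 5.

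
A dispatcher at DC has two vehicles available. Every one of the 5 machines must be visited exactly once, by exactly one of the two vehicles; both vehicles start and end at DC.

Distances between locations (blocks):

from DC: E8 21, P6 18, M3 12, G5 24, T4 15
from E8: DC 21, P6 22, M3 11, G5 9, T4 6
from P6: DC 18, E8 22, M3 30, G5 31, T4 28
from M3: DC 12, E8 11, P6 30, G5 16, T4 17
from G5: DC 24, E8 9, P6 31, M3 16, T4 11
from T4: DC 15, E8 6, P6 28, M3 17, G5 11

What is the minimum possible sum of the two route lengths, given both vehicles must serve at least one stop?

Check every non-empty split of the stops between the two vehicles; for each half take its own optimal tour:
  {E8} + {P6, M3, G5, T4}: 42 + 85 = 127
  {P6} + {E8, M3, G5, T4}: 36 + 58 = 94
  {E8, P6} + {M3, G5, T4}: 61 + 54 = 115
  {M3} + {E8, P6, G5, T4}: 24 + 75 = 99
  {E8, M3} + {P6, G5, T4}: 44 + 75 = 119
  {P6, M3} + {E8, G5, T4}: 60 + 54 = 114
  … (15 splits in total)
Best: vehicle 1 DC → P6 → DC = 36; vehicle 2 DC → M3 → E8 → G5 → T4 → DC = 58; combined 94.

Minimum combined distance: 94 blocks.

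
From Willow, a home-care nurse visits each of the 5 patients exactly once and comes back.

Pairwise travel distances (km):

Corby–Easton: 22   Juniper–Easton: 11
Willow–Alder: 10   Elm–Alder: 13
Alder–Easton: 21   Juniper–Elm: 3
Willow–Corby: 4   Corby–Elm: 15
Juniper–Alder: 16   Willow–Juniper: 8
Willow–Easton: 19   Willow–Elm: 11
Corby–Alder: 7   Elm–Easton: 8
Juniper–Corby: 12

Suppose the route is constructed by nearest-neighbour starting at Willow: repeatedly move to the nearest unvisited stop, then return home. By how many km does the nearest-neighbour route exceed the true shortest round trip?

6 km longer than the optimal tour.

From Willow: Corby=4, Juniper=8, Alder=10, Elm=11, Easton=19 → choose Corby (4).
From Corby: Alder=7, Juniper=12, Elm=15, Easton=22 → choose Alder (7).
From Alder: Elm=13, Juniper=16, Easton=21 → choose Elm (13).
From Elm: Juniper=3, Easton=8 → choose Juniper (3).
From Juniper: Easton=11 → choose Easton (11).
NN route Willow → Corby → Alder → Elm → Juniper → Easton → Willow costs 57.
Optimal: Willow → Juniper → Elm → Easton → Alder → Corby → Willow costs 51 (by enumerating all 60 distinct tours).
Excess = 57 − 51 = 6.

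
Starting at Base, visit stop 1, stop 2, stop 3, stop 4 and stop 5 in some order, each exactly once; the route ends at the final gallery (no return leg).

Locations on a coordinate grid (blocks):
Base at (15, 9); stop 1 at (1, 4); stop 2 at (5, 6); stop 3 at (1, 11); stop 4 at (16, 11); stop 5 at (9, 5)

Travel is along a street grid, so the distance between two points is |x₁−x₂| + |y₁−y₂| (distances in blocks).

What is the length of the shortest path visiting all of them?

There are 5! = 120 possible orderings.
Base → stop 1 → stop 2 → stop 3 → stop 4 → stop 5: 19+6+9+15+13 = 62
Base → stop 1 → stop 2 → stop 3 → stop 5 → stop 4: 19+6+9+14+13 = 61
Base → stop 1 → stop 2 → stop 4 → stop 3 → stop 5: 19+6+16+15+14 = 70
Base → stop 1 → stop 2 → stop 4 → stop 5 → stop 3: 19+6+16+13+14 = 68
Base → stop 1 → stop 2 → stop 5 → stop 3 → stop 4: 19+6+5+14+15 = 59
Base → stop 1 → stop 2 → stop 5 → stop 4 → stop 3: 19+6+5+13+15 = 58
Base → stop 1 → stop 3 → stop 2 → stop 4 → stop 5: 19+7+9+16+13 = 64
Base → stop 1 → stop 3 → stop 2 → stop 5 → stop 4: 19+7+9+5+13 = 53
Base → stop 1 → stop 3 → stop 4 → stop 2 → stop 5: 19+7+15+16+5 = 62
Base → stop 1 → stop 3 → stop 4 → stop 5 → stop 2: 19+7+15+13+5 = 59
Base → stop 1 → stop 3 → stop 5 → stop 2 → stop 4: 19+7+14+5+16 = 61
Base → stop 1 → stop 3 → stop 5 → stop 4 → stop 2: 19+7+14+13+16 = 69
Base → stop 1 → stop 4 → stop 2 → stop 3 → stop 5: 19+22+16+9+14 = 80
Base → stop 1 → stop 4 → stop 2 → stop 5 → stop 3: 19+22+16+5+14 = 76
… (106 more)
Base → stop 4 → stop 5 → stop 2 → stop 1 → stop 3: 3+13+5+6+7 = 34  ← best
The minimum is 34.
One shortest path: Base → stop 4 → stop 5 → stop 2 → stop 1 → stop 3.

Minimum one-way distance = 34 blocks.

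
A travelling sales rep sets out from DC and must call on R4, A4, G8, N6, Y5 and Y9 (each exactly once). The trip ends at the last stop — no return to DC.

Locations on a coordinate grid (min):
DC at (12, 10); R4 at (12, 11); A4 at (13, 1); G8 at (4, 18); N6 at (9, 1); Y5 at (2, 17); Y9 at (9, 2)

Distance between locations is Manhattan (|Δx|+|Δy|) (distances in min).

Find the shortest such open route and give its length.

41 min — the minimum one-way total.

There are 6! = 720 possible orderings.
DC→R4→A4→G8→N6→Y5→Y9: 1+11+26+22+23+22 = 105
DC→R4→A4→G8→N6→Y9→Y5: 1+11+26+22+1+22 = 83
DC→R4→A4→G8→Y5→N6→Y9: 1+11+26+3+23+1 = 65
DC→R4→A4→G8→Y5→Y9→N6: 1+11+26+3+22+1 = 64
DC→R4→A4→G8→Y9→N6→Y5: 1+11+26+21+1+23 = 83
DC→R4→A4→G8→Y9→Y5→N6: 1+11+26+21+22+23 = 104
DC→R4→A4→N6→G8→Y5→Y9: 1+11+4+22+3+22 = 63
DC→R4→A4→N6→G8→Y9→Y5: 1+11+4+22+21+22 = 81
… (712 more)
DC→R4→A4→N6→Y9→G8→Y5: 1+11+4+1+21+3 = 41  ← best
The minimum is 41.
One shortest path: DC → R4 → A4 → N6 → Y9 → G8 → Y5.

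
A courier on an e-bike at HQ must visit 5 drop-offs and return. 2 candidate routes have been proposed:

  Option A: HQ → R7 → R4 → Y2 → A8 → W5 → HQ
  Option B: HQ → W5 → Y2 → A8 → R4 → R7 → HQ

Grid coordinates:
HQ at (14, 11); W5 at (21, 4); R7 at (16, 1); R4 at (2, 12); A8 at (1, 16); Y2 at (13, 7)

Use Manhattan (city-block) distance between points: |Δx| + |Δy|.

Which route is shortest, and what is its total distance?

Option A: 12 + 25 + 16 + 21 + 32 + 14 = 120
Option B: 14 + 11 + 21 + 5 + 25 + 12 = 88

Shortest is Option B, total 88.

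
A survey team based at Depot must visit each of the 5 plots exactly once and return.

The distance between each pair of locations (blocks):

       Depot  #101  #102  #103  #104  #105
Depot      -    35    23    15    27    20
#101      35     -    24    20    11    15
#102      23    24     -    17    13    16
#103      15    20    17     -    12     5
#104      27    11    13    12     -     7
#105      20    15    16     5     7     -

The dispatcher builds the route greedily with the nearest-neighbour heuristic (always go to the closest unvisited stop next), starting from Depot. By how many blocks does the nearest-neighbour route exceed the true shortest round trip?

3 blocks longer than the optimal tour.

From Depot: #103=15, #105=20, #102=23, #104=27, #101=35 → choose #103 (15).
From #103: #105=5, #104=12, #102=17, #101=20 → choose #105 (5).
From #105: #104=7, #101=15, #102=16 → choose #104 (7).
From #104: #101=11, #102=13 → choose #101 (11).
From #101: #102=24 → choose #102 (24).
NN route Depot → #103 → #105 → #104 → #101 → #102 → Depot costs 85.
Optimal: Depot → #102 → #104 → #101 → #105 → #103 → Depot costs 82 (by enumerating all 60 distinct tours).
Excess = 85 − 82 = 3.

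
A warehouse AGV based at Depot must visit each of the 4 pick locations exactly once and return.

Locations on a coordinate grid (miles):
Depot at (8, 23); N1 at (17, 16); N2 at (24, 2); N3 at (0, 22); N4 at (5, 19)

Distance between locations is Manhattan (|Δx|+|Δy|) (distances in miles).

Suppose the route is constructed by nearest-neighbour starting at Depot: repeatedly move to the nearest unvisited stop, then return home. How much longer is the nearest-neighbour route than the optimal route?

Excess over optimum: 6 miles.

From Depot: N4=7, N3=9, N1=16, N2=37 → choose N4 (7).
From N4: N3=8, N1=15, N2=36 → choose N3 (8).
From N3: N1=23, N2=44 → choose N1 (23).
From N1: N2=21 → choose N2 (21).
NN route Depot → N4 → N3 → N1 → N2 → Depot costs 96.
Optimal: Depot → N1 → N2 → N4 → N3 → Depot costs 90 (by enumerating all 12 distinct tours).
Excess = 96 − 90 = 6.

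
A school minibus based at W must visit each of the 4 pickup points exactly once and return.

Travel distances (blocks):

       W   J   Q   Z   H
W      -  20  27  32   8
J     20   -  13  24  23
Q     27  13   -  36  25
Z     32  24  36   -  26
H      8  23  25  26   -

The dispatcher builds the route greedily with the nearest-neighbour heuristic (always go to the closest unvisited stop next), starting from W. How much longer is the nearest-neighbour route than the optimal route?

14 blocks longer than the optimal tour.

W: H=8, J=20, Q=27, Z=32 ⇒ H
H: J=23, Q=25, Z=26 ⇒ J
J: Q=13, Z=24 ⇒ Q
Q: Z=36 ⇒ Z
NN route W → H → J → Q → Z → W costs 112.
Optimal: W → Q → J → Z → H → W costs 98 (by enumerating all 12 distinct tours).
Excess = 112 − 98 = 14.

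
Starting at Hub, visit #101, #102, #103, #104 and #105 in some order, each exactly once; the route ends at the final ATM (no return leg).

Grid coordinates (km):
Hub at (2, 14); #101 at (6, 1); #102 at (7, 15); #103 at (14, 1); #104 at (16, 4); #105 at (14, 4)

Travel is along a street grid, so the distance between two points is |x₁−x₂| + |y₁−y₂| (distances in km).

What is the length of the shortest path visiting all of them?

Shortest open route: 34 km.

There are 5! = 120 possible orderings.
Hub→#101→#102→#103→#104→#105: 17+15+21+5+2 = 60
Hub→#101→#102→#103→#105→#104: 17+15+21+3+2 = 58
Hub→#101→#102→#104→#103→#105: 17+15+20+5+3 = 60
Hub→#101→#102→#104→#105→#103: 17+15+20+2+3 = 57
Hub→#101→#102→#105→#103→#104: 17+15+18+3+5 = 58
Hub→#101→#102→#105→#104→#103: 17+15+18+2+5 = 57
Hub→#101→#103→#102→#104→#105: 17+8+21+20+2 = 68
Hub→#101→#103→#102→#105→#104: 17+8+21+18+2 = 66
Hub→#101→#103→#104→#102→#105: 17+8+5+20+18 = 68
Hub→#101→#103→#104→#105→#102: 17+8+5+2+18 = 50
Hub→#101→#103→#105→#102→#104: 17+8+3+18+20 = 66
Hub→#101→#103→#105→#104→#102: 17+8+3+2+20 = 50
Hub→#101→#104→#102→#103→#105: 17+13+20+21+3 = 74
Hub→#101→#104→#102→#105→#103: 17+13+20+18+3 = 71
… (106 more)
Hub→#102→#101→#103→#105→#104: 6+15+8+3+2 = 34  ← best
The minimum is 34.
One shortest path: Hub → #102 → #101 → #103 → #105 → #104.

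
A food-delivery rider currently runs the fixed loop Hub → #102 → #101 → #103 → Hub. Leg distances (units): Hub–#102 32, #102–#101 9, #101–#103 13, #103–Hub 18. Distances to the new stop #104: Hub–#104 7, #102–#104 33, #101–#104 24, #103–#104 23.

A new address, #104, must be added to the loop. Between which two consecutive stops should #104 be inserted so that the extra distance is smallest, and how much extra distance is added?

+8 — insert #104 between Hub and #102.

Insertion cost between consecutive stops i–j is d(i,#104) + d(#104,j) − d(i,j):
  between Hub and #102: 7 + 33 − 32 = 8
  between #102 and #101: 33 + 24 − 9 = 48
  between #101 and #103: 24 + 23 − 13 = 34
  between #103 and Hub: 23 + 7 − 18 = 12
Cheapest insertion is between Hub and #102, adding 8.
New total = 72 + 8 = 80.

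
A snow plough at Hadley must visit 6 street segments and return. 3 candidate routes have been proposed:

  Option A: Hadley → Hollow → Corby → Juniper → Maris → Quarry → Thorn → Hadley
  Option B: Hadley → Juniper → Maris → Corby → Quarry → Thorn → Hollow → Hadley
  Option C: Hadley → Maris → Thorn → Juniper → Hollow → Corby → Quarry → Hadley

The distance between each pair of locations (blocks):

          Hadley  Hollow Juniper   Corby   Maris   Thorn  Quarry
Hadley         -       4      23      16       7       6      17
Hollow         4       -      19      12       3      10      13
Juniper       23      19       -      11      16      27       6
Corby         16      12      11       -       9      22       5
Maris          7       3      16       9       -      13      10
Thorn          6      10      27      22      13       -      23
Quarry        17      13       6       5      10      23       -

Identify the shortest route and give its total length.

Option A: 4 + 12 + 11 + 16 + 10 + 23 + 6 = 82
Option B: 23 + 16 + 9 + 5 + 23 + 10 + 4 = 90
Option C: 7 + 13 + 27 + 19 + 12 + 5 + 17 = 100

82 blocks — Option A is the shortest.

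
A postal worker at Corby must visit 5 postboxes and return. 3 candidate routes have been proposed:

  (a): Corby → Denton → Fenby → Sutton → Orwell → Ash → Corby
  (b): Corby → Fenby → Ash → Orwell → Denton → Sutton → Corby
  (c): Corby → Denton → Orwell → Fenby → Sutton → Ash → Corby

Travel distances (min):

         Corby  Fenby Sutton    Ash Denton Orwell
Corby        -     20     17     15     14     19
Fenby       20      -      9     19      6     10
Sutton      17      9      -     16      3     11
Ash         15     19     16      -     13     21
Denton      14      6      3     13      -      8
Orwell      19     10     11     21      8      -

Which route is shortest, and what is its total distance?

(a): 14 + 6 + 9 + 11 + 21 + 15 = 76
(b): 20 + 19 + 21 + 8 + 3 + 17 = 88
(c): 14 + 8 + 10 + 9 + 16 + 15 = 72

72 min — (c) is the shortest.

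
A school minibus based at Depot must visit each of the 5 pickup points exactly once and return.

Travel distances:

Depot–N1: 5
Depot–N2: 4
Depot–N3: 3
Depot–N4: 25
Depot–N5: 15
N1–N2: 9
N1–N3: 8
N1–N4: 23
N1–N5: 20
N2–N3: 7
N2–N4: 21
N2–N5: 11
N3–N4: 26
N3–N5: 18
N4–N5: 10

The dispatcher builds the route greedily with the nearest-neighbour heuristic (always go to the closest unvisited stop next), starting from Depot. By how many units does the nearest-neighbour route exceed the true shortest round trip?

Depot: N3=3, N2=4, N1=5, N5=15, N4=25 ⇒ N3
N3: N2=7, N1=8, N5=18, N4=26 ⇒ N2
N2: N1=9, N5=11, N4=21 ⇒ N1
N1: N5=20, N4=23 ⇒ N5
N5: N4=10 ⇒ N4
NN route Depot → N3 → N2 → N1 → N5 → N4 → Depot costs 74.
Optimal: Depot → N1 → N4 → N5 → N2 → N3 → Depot costs 59 (by enumerating all 60 distinct tours).
Excess = 74 − 59 = 15.

Excess over optimum: 15.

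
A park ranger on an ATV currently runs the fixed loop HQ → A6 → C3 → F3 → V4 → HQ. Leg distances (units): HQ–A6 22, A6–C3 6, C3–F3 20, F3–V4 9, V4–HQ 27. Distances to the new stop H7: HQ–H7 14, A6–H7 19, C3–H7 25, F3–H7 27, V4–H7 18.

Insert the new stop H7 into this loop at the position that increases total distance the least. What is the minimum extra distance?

Adding 5 by placing H7 on the V4–HQ leg.

Insertion cost between consecutive stops i–j is d(i,H7) + d(H7,j) − d(i,j):
  between HQ and A6: 14 + 19 − 22 = 11
  between A6 and C3: 19 + 25 − 6 = 38
  between C3 and F3: 25 + 27 − 20 = 32
  between F3 and V4: 27 + 18 − 9 = 36
  between V4 and HQ: 18 + 14 − 27 = 5
Cheapest insertion is between V4 and HQ, adding 5.
New total = 84 + 5 = 89.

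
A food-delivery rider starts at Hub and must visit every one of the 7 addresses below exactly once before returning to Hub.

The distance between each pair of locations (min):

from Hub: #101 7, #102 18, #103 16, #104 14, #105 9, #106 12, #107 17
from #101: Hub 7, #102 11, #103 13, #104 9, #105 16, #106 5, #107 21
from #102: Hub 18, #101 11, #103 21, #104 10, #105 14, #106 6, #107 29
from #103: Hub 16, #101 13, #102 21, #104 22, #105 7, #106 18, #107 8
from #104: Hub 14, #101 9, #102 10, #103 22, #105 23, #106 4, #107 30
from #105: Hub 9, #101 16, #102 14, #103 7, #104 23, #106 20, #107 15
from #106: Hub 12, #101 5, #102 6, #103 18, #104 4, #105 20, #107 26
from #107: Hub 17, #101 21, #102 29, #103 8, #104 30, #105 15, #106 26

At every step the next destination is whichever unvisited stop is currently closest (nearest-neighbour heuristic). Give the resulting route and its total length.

72 min along Hub → #101 → #106 → #104 → #102 → #105 → #103 → #107 → Hub.

At Hub the remaining stops are #101 7, #105 9, #106 12, #104 14, #103 16, #107 17, #102 18; go to #101.
At #101 the remaining stops are #106 5, #104 9, #102 11, #103 13, #105 16, #107 21; go to #106.
At #106 the remaining stops are #104 4, #102 6, #103 18, #105 20, #107 26; go to #104.
At #104 the remaining stops are #102 10, #103 22, #105 23, #107 30; go to #102.
At #102 the remaining stops are #105 14, #103 21, #107 29; go to #105.
At #105 the remaining stops are #103 7, #107 15; go to #103.
At #103 the remaining stops are #107 8; go to #107.
Return #107→Hub: 17.
Total = 7 + 5 + 4 + 10 + 14 + 7 + 8 + 17 = 72.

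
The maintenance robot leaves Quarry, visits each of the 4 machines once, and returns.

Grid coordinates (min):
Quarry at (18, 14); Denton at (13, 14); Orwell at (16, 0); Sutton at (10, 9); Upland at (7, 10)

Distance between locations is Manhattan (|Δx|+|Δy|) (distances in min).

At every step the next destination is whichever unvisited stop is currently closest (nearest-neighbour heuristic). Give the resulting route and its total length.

Total distance 52 min via the nearest-neighbour route Quarry → Denton → Sutton → Upland → Orwell → Quarry.

Quarry → [Denton:5 / Sutton:13 / Upland:15 / Orwell:16] → Denton (5)
Denton → [Sutton:8 / Upland:10 / Orwell:17] → Sutton (8)
Sutton → [Upland:4 / Orwell:15] → Upland (4)
Upland → [Orwell:19] → Orwell (19)
Return Orwell→Quarry: 16.
Total = 5 + 8 + 4 + 19 + 16 = 52.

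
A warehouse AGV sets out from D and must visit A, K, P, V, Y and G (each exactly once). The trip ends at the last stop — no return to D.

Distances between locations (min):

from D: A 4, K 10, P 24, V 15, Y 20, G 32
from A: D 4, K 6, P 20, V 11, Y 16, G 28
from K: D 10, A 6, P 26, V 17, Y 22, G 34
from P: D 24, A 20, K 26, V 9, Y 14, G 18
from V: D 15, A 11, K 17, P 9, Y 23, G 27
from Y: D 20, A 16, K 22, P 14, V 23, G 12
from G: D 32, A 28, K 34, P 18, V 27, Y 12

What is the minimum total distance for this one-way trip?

There are 6! = 720 possible orderings.
D → A → K → P → V → Y → G: 4+6+26+9+23+12 = 80
D → A → K → P → V → G → Y: 4+6+26+9+27+12 = 84
D → A → K → P → Y → V → G: 4+6+26+14+23+27 = 100
D → A → K → P → Y → G → V: 4+6+26+14+12+27 = 89
D → A → K → P → G → V → Y: 4+6+26+18+27+23 = 104
D → A → K → P → G → Y → V: 4+6+26+18+12+23 = 89
D → A → K → V → P → Y → G: 4+6+17+9+14+12 = 62
D → A → K → V → P → G → Y: 4+6+17+9+18+12 = 66
… (712 more)
The minimum is 62.
One shortest path: D → A → K → V → P → Y → G.

62 min — the minimum one-way total.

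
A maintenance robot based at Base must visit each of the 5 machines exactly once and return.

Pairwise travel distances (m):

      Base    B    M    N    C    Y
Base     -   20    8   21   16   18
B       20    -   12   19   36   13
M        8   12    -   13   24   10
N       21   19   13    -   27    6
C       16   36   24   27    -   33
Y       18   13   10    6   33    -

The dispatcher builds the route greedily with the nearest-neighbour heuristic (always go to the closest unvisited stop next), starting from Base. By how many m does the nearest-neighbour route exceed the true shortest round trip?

From Base: M=8, C=16, Y=18, B=20, N=21 → choose M (8).
From M: Y=10, B=12, N=13, C=24 → choose Y (10).
From Y: N=6, B=13, C=33 → choose N (6).
From N: B=19, C=27 → choose B (19).
From B: C=36 → choose C (36).
NN route Base → M → Y → N → B → C → Base costs 95.
Optimal: Base → M → B → Y → N → C → Base costs 82 (by enumerating all 60 distinct tours).
Excess = 95 − 82 = 13.

The nearest-neighbour route is 13 m longer than optimal.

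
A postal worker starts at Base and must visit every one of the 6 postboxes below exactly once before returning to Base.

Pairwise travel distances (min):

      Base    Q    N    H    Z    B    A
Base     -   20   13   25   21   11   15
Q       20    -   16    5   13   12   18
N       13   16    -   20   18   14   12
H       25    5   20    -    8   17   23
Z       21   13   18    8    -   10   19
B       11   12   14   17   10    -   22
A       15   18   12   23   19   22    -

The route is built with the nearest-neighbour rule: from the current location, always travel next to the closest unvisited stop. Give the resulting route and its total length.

From Base: distances to unvisited — B=11, N=13, A=15, Q=20, Z=21, H=25. Nearest is B (11).
From B: distances to unvisited — Z=10, Q=12, N=14, H=17, A=22. Nearest is Z (10).
From Z: distances to unvisited — H=8, Q=13, N=18, A=19. Nearest is H (8).
From H: distances to unvisited — Q=5, N=20, A=23. Nearest is Q (5).
From Q: distances to unvisited — N=16, A=18. Nearest is N (16).
From N: distances to unvisited — A=12. Nearest is A (12).
Return A→Base: 15.
Total = 11 + 10 + 8 + 5 + 16 + 12 + 15 = 77.

Nearest-neighbour total = 77 min; route Base → B → Z → H → Q → N → A → Base.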